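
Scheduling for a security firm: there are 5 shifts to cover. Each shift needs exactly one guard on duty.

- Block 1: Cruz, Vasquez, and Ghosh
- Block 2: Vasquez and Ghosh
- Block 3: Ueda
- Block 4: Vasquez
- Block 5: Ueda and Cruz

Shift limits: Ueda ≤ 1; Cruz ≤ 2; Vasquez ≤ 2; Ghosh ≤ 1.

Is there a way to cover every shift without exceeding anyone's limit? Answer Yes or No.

Block 3 can only be covered by Ueda, so that assignment is forced.
Block 4 can only be covered by Vasquez, so that assignment is forced.
One valid schedule: Block 1→Cruz, Block 2→Vasquez, Block 3→Ueda, Block 4→Vasquez, Block 5→Cruz.
Loads: Ueda 1/1, Cruz 2/2, Vasquez 2/2, Ghosh 0/1 — all within limits.

Yes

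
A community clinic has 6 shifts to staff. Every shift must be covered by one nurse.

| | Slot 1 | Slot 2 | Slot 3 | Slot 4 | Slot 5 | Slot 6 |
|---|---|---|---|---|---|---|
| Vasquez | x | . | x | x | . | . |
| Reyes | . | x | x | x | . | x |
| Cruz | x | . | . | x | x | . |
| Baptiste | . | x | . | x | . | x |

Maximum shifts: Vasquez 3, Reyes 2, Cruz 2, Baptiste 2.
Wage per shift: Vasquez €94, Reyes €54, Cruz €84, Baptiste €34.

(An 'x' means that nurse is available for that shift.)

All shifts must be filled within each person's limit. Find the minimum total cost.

Slot 5 can only be covered by Cruz, so that assignment is forced.
Picking the cheapest available nurse for each shift independently would cost €324, but that ignores the shift limits.
An optimal schedule: Slot 1→Cruz, Slot 2→Baptiste, Slot 3→Reyes, Slot 4→Reyes, Slot 5→Cruz, Slot 6→Baptiste.
Total: 84 + 34 + 54 + 54 + 84 + 34 = €344.

€344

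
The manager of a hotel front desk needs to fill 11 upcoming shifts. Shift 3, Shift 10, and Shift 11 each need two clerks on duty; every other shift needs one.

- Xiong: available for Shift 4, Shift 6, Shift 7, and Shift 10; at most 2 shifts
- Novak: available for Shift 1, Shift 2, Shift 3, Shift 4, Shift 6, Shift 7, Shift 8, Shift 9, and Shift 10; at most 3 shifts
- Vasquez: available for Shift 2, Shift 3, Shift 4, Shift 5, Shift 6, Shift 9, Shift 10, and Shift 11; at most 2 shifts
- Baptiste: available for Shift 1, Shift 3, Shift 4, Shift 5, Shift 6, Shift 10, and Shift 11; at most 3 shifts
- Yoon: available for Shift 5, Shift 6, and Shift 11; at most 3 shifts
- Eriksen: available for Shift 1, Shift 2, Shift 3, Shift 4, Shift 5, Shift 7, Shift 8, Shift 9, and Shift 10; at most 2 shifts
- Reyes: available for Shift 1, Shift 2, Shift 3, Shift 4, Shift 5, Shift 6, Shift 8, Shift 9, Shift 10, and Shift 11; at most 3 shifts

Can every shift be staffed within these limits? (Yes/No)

Yes

One valid schedule: Shift 1→Novak, Shift 2→Novak, Shift 3→Baptiste+Eriksen, Shift 4→Xiong, Shift 5→Vasquez, Shift 6→Baptiste, Shift 7→Xiong, Shift 8→Novak, Shift 9→Vasquez, Shift 10→Eriksen+Reyes, Shift 11→Baptiste+Yoon.
Loads: Xiong 2/2, Novak 3/3, Vasquez 2/2, Baptiste 3/3, Yoon 1/3, Eriksen 2/2, Reyes 1/3 — all within limits.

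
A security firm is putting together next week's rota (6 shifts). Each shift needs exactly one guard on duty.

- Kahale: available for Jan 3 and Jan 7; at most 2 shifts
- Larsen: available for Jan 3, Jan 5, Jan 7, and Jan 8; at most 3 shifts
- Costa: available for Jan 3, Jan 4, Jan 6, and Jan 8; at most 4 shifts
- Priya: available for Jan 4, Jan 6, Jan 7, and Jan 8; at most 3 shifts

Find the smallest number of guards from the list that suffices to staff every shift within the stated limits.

2

6 slots to fill and no one can take more than 4, so at least ⌈6/4⌉ = 2 guards are needed.
Larsen and Costa alone can cover everything: Jan 3→Larsen, Jan 4→Costa, Jan 5→Larsen, Jan 6→Costa, Jan 7→Larsen, Jan 8→Costa.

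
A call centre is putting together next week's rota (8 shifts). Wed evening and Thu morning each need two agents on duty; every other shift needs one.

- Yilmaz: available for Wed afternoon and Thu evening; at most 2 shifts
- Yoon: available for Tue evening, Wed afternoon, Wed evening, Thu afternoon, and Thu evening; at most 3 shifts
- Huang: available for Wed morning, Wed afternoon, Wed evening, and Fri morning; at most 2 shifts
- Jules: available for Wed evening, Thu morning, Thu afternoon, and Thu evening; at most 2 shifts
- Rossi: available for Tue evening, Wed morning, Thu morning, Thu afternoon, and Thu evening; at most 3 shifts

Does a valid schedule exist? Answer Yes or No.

Yes

Thu morning can only be covered by Jules and Rossi, so that assignment is forced.
Fri morning can only be covered by Huang, so that assignment is forced.
One valid schedule: Tue evening→Yoon, Wed morning→Huang, Wed afternoon→Yilmaz, Wed evening→Yoon+Jules, Thu morning→Jules+Rossi, Thu afternoon→Yoon, Thu evening→Yilmaz, Fri morning→Huang.
Loads: Yilmaz 2/2, Yoon 3/3, Huang 2/2, Jules 2/2, Rossi 1/3 — all within limits.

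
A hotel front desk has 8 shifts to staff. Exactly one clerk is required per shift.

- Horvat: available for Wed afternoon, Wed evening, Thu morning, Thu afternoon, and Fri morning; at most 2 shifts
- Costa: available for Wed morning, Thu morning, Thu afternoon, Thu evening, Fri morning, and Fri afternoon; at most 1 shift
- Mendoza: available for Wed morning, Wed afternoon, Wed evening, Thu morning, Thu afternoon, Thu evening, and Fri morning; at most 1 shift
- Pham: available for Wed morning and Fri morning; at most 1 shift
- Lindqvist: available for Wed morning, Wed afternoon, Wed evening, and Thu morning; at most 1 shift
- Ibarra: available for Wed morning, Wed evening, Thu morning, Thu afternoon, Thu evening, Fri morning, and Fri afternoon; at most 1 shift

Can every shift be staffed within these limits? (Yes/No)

Total capacity is 2+1+1+1+1+1 = 7 but 8 worker-slots are needed — infeasible.

No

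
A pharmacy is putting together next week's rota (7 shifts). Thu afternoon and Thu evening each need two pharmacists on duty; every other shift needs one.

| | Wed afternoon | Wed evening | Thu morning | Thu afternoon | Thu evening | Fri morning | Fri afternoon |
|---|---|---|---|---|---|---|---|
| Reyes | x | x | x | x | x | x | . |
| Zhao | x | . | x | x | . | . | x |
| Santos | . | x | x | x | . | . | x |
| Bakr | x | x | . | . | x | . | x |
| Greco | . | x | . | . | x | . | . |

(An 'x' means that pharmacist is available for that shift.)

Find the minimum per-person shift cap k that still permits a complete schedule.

With 5 pharmacists and 9 worker-slots to fill, someone must work at least ⌈9/5⌉ = 2 shifts, so k ≥ 2.
k = 2 works: Wed afternoon→Reyes, Wed evening→Bakr, Thu morning→Zhao, Thu afternoon→Zhao+Santos, Thu evening→Bakr+Greco, Fri morning→Reyes, Fri afternoon→Santos.
Loads: Reyes 2, Zhao 2, Santos 2, Bakr 2, Greco 1 — all ≤ 2.

2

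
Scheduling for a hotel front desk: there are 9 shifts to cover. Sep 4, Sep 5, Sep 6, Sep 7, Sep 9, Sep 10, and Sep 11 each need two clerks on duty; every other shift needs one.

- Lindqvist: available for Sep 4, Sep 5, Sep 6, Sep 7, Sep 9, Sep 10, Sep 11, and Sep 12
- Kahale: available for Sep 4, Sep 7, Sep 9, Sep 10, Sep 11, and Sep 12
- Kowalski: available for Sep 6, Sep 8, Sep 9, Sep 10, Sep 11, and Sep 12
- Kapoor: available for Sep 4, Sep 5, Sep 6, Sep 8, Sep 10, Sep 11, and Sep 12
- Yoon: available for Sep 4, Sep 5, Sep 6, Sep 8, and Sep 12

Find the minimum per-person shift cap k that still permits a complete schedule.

With 5 clerks and 16 worker-slots to fill, someone must work at least ⌈16/5⌉ = 4 shifts, so k ≥ 4.
k = 4 works: Sep 4→Kahale+Kapoor, Sep 5→Lindqvist+Kapoor, Sep 6→Kowalski+Kapoor, Sep 7→Lindqvist+Kahale, Sep 8→Kowalski, Sep 9→Lindqvist+Kahale, Sep 10→Kahale+Kowalski, Sep 11→Kowalski+Kapoor, Sep 12→Lindqvist.
Loads: Lindqvist 4, Kahale 4, Kowalski 4, Kapoor 4, Yoon 0 — all ≤ 4.

4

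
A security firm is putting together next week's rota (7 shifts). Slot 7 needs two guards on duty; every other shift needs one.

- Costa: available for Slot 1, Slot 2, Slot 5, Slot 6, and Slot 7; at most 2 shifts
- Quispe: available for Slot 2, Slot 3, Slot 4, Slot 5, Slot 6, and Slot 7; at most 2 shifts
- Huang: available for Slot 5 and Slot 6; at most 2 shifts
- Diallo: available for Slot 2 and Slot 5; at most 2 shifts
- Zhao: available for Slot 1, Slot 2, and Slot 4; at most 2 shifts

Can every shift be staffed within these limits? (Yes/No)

Slot 3 can only be covered by Quispe, so that assignment is forced.
Slot 7 can only be covered by Costa and Quispe, so that assignment is forced.
One valid schedule: Slot 1→Costa, Slot 2→Diallo, Slot 3→Quispe, Slot 4→Zhao, Slot 5→Huang, Slot 6→Huang, Slot 7→Costa+Quispe.
Loads: Costa 2/2, Quispe 2/2, Huang 2/2, Diallo 1/2, Zhao 1/2 — all within limits.

Yes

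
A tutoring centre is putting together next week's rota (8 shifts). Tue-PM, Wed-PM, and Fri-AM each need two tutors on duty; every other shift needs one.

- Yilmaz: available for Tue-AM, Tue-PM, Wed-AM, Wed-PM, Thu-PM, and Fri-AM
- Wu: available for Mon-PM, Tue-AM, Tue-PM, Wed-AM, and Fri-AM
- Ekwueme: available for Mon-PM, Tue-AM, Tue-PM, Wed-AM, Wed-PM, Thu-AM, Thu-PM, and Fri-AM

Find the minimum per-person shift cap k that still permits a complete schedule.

4

With 3 tutors and 11 worker-slots to fill, someone must work at least ⌈11/3⌉ = 4 shifts, so k ≥ 4.
k = 4 works: Mon-PM→Wu, Tue-AM→Yilmaz, Tue-PM→Yilmaz+Wu, Wed-AM→Wu, Wed-PM→Yilmaz+Ekwueme, Thu-AM→Ekwueme, Thu-PM→Yilmaz, Fri-AM→Wu+Ekwueme.
Loads: Yilmaz 4, Wu 4, Ekwueme 3 — all ≤ 4.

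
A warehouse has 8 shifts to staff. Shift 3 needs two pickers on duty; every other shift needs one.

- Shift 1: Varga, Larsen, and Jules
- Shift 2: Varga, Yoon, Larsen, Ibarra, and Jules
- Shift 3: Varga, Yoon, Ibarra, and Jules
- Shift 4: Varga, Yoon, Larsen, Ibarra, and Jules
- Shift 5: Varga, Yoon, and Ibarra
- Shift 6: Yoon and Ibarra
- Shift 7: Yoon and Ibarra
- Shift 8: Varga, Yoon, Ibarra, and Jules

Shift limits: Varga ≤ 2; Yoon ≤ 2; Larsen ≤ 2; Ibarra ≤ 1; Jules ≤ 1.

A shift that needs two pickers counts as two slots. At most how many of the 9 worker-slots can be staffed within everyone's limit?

Total capacity across all pickers is 2+2+2+1+1 = 8, and 9 slots are needed, so at most 8 can be filled.
An assignment achieving 8: Shift 1→Varga, Shift 2→Larsen, Shift 3→Ibarra+Jules, Shift 4→Larsen, Shift 5→Varga, Shift 6→Yoon, Shift 7→Yoon.
Loads: Varga 2/2, Yoon 2/2, Larsen 2/2, Ibarra 1/1, Jules 1/1.

8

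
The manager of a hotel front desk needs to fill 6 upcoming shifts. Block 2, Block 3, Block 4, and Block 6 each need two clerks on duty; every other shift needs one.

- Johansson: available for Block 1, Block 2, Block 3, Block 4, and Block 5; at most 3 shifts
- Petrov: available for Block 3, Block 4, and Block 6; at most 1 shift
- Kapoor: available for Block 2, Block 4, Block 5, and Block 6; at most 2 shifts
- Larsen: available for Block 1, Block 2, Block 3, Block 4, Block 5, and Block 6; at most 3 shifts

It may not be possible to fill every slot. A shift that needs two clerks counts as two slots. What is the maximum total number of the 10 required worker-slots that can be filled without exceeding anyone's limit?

9

Total capacity across all clerks is 3+1+2+3 = 9, and 10 slots are needed, so at most 9 can be filled.
An assignment achieving 9: Block 1→Johansson, Block 2→Johansson+Kapoor, Block 3→Johansson+Petrov, Block 4→Larsen, Block 5→Larsen, Block 6→Kapoor+Larsen.
Loads: Johansson 3/3, Petrov 1/1, Kapoor 2/2, Larsen 3/3.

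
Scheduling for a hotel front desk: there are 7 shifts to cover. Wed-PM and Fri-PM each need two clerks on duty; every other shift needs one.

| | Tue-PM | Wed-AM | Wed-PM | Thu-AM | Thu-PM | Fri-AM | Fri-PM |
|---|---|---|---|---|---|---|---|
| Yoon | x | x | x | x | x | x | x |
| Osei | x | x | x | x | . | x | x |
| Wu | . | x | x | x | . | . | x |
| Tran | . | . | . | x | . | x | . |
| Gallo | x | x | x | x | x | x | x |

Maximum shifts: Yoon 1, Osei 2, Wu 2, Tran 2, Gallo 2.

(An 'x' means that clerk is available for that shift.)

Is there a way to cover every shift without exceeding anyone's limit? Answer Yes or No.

Yes

One valid schedule: Tue-PM→Osei, Wed-AM→Osei, Wed-PM→Wu+Gallo, Thu-AM→Tran, Thu-PM→Yoon, Fri-AM→Tran, Fri-PM→Wu+Gallo.
Loads: Yoon 1/1, Osei 2/2, Wu 2/2, Tran 2/2, Gallo 2/2 — all within limits.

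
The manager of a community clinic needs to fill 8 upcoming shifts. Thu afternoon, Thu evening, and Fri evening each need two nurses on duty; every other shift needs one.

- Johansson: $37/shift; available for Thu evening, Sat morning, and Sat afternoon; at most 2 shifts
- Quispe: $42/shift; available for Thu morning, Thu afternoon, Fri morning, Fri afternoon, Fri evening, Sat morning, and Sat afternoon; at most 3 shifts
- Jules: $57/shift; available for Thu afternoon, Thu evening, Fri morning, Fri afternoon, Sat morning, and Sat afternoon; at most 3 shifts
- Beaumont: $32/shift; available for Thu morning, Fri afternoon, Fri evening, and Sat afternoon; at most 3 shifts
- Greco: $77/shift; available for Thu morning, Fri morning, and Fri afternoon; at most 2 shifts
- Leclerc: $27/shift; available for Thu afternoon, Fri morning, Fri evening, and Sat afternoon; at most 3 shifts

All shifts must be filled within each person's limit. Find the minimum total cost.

Thu evening can only be covered by Johansson and Jules, so that assignment is forced.
Picking the cheapest available nurse for each shift independently would cost $377, but that ignores the shift limits.
An optimal schedule: Thu morning→Beaumont, Thu afternoon→Leclerc+Quispe, Thu evening→Johansson+Jules, Fri morning→Leclerc, Fri afternoon→Beaumont, Fri evening→Leclerc+Beaumont, Sat morning→Johansson, Sat afternoon→Quispe.
Total: 32 + 27 + 42 + 37 + 57 + 27 + 32 + 27 + 32 + 37 + 42 = $392.

$392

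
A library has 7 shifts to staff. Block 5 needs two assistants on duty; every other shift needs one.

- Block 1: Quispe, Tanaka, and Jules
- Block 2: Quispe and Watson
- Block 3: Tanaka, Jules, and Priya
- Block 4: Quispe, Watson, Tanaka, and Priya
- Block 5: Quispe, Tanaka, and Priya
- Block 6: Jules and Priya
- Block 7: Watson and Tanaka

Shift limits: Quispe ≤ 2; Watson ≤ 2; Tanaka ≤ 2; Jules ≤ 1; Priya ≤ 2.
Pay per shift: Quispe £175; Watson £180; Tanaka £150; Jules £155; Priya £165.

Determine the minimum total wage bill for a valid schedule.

Picking the cheapest available assistant for each shift independently would cost £1245, but that ignores the shift limits.
An optimal schedule: Block 1→Tanaka, Block 2→Quispe, Block 3→Priya, Block 4→Watson, Block 5→Priya+Quispe, Block 6→Jules, Block 7→Tanaka.
Total: 150 + 175 + 165 + 180 + 165 + 175 + 155 + 150 = £1315.

£1315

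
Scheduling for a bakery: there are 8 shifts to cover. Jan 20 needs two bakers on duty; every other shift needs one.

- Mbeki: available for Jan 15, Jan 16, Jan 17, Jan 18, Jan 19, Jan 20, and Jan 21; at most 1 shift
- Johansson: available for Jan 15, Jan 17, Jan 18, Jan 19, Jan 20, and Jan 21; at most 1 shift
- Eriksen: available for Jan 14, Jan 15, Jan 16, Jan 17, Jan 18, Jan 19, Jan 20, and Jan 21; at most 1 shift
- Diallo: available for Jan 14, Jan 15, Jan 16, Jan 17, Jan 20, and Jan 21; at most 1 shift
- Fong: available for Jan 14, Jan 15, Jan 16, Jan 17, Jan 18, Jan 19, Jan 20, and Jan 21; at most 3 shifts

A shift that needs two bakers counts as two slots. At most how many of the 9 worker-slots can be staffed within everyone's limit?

Total capacity across all bakers is 1+1+1+1+3 = 7, and 9 slots are needed, so at most 7 can be filled.
An assignment achieving 7: Jan 14→Eriksen, Jan 15→Diallo, Jan 16→Mbeki, Jan 17→Fong, Jan 18→Johansson, Jan 19→Fong, Jan 20→Fong.
Loads: Mbeki 1/1, Johansson 1/1, Eriksen 1/1, Diallo 1/1, Fong 3/3.

7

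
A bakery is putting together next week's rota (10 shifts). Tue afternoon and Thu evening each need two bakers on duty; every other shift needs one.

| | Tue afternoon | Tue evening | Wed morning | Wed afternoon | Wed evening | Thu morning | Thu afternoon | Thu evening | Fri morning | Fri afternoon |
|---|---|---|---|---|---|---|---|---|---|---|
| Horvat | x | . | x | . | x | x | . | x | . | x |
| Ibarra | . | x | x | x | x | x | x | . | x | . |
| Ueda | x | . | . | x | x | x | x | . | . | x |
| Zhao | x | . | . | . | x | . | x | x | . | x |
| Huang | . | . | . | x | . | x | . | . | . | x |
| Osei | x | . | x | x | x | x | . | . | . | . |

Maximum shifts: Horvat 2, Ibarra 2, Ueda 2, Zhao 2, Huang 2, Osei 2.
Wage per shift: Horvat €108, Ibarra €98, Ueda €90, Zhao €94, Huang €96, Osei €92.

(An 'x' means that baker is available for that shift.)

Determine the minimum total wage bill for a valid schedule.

Tue evening can only be covered by Ibarra, so that assignment is forced.
Thu evening can only be covered by Horvat and Zhao, so that assignment is forced.
Fri morning can only be covered by Ibarra, so that assignment is forced.
Picking the cheapest available baker for each shift independently would cost €1122, but that ignores the shift limits.
An optimal schedule: Tue afternoon→Zhao+Osei, Tue evening→Ibarra, Wed morning→Horvat, Wed afternoon→Ueda, Wed evening→Osei, Thu morning→Huang, Thu afternoon→Ueda, Thu evening→Horvat+Zhao, Fri morning→Ibarra, Fri afternoon→Huang.
Total: 94 + 92 + 98 + 108 + 90 + 92 + 96 + 90 + 108 + 94 + 98 + 96 = €1156.

€1156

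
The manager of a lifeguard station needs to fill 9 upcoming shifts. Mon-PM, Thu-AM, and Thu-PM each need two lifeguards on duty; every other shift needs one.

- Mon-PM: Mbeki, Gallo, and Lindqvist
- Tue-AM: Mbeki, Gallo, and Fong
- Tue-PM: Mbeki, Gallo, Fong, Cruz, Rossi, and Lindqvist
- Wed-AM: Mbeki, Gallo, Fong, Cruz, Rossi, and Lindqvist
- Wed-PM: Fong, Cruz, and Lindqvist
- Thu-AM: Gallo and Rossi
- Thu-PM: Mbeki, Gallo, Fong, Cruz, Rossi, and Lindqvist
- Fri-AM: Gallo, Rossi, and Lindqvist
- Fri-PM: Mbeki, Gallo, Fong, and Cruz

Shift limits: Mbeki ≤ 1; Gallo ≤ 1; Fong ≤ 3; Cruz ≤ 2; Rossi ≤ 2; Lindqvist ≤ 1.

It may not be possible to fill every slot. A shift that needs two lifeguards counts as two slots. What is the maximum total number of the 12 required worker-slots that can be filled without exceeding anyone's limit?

Total capacity across all lifeguards is 1+1+3+2+2+1 = 10, and 12 slots are needed, so at most 10 can be filled.
An assignment achieving 10: Mon-PM→Mbeki+Lindqvist, Tue-AM→Fong, Tue-PM→Cruz, Wed-AM→Cruz, Wed-PM→Fong, Thu-AM→Gallo+Rossi, Fri-AM→Rossi, Fri-PM→Fong.
Loads: Mbeki 1/1, Gallo 1/1, Fong 3/3, Cruz 2/2, Rossi 2/2, Lindqvist 1/1.

10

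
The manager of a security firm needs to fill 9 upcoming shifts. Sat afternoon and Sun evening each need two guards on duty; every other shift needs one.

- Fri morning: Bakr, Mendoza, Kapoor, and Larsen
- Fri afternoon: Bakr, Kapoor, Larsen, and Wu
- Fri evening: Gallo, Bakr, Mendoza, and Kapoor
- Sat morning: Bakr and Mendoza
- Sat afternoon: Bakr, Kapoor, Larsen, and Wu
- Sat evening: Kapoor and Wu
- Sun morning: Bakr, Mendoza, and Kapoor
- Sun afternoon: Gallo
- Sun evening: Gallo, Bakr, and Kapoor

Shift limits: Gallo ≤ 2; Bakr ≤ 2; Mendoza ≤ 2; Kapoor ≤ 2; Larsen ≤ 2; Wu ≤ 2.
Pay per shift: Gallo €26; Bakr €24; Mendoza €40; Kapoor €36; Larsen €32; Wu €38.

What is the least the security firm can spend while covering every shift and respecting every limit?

Sun afternoon can only be covered by Gallo, so that assignment is forced.
Picking the cheapest available guard for each shift independently would cost €288, but that ignores the shift limits.
An optimal schedule: Fri morning→Larsen, Fri afternoon→Wu, Fri evening→Mendoza, Sat morning→Bakr, Sat afternoon→Larsen+Wu, Sat evening→Kapoor, Sun morning→Bakr, Sun afternoon→Gallo, Sun evening→Gallo+Kapoor.
Total: 32 + 38 + 40 + 24 + 32 + 38 + 36 + 24 + 26 + 26 + 36 = €352.

€352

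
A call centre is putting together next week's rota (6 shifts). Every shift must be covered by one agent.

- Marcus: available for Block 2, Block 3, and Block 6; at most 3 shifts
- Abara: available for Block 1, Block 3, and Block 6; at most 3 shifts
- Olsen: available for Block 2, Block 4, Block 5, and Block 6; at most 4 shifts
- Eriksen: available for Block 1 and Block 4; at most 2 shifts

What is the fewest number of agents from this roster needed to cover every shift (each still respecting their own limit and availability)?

6 slots to fill and no one can take more than 4, so at least ⌈6/4⌉ = 2 agents are needed.
Abara and Olsen alone can cover everything: Block 1→Abara, Block 2→Olsen, Block 3→Abara, Block 4→Olsen, Block 5→Olsen, Block 6→Abara.

2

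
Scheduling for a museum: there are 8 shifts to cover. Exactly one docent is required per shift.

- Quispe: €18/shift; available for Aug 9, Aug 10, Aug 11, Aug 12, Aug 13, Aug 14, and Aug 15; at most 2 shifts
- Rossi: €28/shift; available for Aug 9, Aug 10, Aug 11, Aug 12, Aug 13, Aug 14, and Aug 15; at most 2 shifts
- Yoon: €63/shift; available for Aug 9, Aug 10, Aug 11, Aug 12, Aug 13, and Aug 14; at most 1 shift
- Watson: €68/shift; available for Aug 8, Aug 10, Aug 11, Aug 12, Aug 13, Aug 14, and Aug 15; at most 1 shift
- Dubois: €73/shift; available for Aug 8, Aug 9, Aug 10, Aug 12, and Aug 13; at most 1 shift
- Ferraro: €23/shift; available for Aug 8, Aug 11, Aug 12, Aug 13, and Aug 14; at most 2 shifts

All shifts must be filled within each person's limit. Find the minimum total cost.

€269

Picking the cheapest available docent for each shift independently would cost €149, but that ignores the shift limits.
An optimal schedule: Aug 8→Ferraro, Aug 9→Quispe, Aug 10→Rossi, Aug 11→Ferraro, Aug 12→Yoon, Aug 13→Watson, Aug 14→Rossi, Aug 15→Quispe.
Total: 23 + 18 + 28 + 23 + 63 + 68 + 28 + 18 = €269.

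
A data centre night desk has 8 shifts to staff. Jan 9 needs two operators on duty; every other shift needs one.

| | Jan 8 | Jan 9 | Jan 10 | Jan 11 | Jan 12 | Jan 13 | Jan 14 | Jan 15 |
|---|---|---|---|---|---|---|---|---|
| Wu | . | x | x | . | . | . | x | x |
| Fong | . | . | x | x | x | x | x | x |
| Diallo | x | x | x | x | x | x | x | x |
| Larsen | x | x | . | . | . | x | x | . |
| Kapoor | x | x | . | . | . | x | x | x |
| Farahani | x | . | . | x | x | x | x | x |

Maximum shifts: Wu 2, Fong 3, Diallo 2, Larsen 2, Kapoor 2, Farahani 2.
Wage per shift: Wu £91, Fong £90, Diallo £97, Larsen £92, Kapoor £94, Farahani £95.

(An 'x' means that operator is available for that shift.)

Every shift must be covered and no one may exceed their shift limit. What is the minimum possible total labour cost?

£824

Picking the cheapest available operator for each shift independently would cost £815, but that ignores the shift limits.
An optimal schedule: Jan 8→Larsen, Jan 9→Wu+Kapoor, Jan 10→Fong, Jan 11→Fong, Jan 12→Fong, Jan 13→Larsen, Jan 14→Kapoor, Jan 15→Wu.
Total: 92 + 91 + 94 + 90 + 90 + 90 + 92 + 94 + 91 = £824.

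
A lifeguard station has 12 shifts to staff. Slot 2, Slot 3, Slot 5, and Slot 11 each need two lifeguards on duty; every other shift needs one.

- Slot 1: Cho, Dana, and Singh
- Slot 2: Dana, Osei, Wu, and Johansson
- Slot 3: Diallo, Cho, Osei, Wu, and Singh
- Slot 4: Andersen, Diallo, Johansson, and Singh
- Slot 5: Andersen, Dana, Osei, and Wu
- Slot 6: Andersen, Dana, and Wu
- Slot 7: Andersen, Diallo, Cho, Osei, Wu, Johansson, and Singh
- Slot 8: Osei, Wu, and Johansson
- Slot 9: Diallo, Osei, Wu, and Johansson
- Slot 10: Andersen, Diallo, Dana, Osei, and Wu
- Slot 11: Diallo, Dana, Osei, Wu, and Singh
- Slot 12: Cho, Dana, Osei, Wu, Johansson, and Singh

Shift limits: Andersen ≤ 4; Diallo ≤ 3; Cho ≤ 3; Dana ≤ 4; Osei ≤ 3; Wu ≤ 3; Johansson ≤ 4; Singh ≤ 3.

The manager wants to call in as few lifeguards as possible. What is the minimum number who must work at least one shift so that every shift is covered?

5

16 slots to fill and no one can take more than 4, so at least ⌈16/4⌉ = 4 lifeguards are needed.
Any 4 lifeguards together have capacity at most 4+4+4+3 = 15 < 16 slots, so 4 can never suffice.
Andersen, Diallo, Cho, Dana, and Osei alone can cover everything: Slot 1→Cho, Slot 2→Dana+Osei, Slot 3→Diallo+Cho, Slot 4→Andersen, Slot 5→Andersen+Dana, Slot 6→Andersen, Slot 7→Andersen, Slot 8→Osei, Slot 9→Diallo, Slot 10→Dana, Slot 11→Diallo+Dana, Slot 12→Cho.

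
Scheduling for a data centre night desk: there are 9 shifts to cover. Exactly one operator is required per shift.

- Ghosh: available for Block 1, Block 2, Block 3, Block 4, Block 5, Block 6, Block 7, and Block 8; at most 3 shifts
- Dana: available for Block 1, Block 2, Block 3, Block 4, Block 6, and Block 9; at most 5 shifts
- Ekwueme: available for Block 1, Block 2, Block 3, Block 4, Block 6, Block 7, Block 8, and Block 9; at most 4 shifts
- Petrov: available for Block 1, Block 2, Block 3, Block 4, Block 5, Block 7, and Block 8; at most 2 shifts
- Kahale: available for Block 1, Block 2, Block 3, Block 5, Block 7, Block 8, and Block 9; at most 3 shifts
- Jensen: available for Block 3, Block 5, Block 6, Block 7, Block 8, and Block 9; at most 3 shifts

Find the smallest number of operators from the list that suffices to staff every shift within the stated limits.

9 slots to fill and no one can take more than 5, so at least ⌈9/5⌉ = 2 operators are needed.
No set of 2 operators can cover every shift (each such set leaves at least one shift with no one available or exceeds a cap).
Ghosh, Dana, and Ekwueme alone can cover everything: Block 1→Dana, Block 2→Dana, Block 3→Dana, Block 4→Dana, Block 5→Ghosh, Block 6→Ekwueme, Block 7→Ghosh, Block 8→Ghosh, Block 9→Dana.

3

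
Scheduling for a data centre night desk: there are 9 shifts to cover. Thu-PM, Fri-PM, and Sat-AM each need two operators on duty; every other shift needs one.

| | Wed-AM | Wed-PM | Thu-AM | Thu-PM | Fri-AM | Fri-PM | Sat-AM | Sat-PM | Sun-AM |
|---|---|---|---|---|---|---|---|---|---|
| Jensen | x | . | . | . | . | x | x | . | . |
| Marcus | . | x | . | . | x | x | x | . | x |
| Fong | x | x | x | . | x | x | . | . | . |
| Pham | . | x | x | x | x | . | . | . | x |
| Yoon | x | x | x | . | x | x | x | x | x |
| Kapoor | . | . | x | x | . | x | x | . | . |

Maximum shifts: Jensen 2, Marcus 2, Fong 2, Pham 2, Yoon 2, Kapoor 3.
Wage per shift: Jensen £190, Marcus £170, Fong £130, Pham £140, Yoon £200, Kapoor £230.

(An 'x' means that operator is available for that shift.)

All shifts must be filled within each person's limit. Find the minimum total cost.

£2120

Thu-PM can only be covered by Pham and Kapoor, so that assignment is forced.
Sat-PM can only be covered by Yoon, so that assignment is forced.
Picking the cheapest available operator for each shift independently would cost £1890, but that ignores the shift limits.
An optimal schedule: Wed-AM→Fong, Wed-PM→Fong, Thu-AM→Yoon, Thu-PM→Pham+Kapoor, Fri-AM→Marcus, Fri-PM→Jensen+Kapoor, Sat-AM→Marcus+Jensen, Sat-PM→Yoon, Sun-AM→Pham.
Total: 130 + 130 + 200 + 140 + 230 + 170 + 190 + 230 + 170 + 190 + 200 + 140 = £2120.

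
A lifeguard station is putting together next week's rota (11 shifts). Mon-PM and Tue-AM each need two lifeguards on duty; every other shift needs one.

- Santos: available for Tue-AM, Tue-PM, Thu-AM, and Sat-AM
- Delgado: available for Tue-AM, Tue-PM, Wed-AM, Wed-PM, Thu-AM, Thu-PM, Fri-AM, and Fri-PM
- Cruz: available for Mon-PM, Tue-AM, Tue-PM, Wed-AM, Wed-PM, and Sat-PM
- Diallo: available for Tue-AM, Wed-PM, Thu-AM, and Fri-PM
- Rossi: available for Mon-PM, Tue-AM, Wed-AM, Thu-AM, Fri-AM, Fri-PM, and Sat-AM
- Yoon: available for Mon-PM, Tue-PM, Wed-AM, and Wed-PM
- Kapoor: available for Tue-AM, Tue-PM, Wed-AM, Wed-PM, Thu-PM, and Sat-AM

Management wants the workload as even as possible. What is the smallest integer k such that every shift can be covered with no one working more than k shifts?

With 7 lifeguards and 13 worker-slots to fill, someone must work at least ⌈13/7⌉ = 2 shifts, so k ≥ 2.
k = 2 works: Mon-PM→Cruz+Rossi, Tue-AM→Diallo+Kapoor, Tue-PM→Yoon, Wed-AM→Rossi, Wed-PM→Yoon, Thu-AM→Santos, Thu-PM→Delgado, Fri-AM→Delgado, Fri-PM→Diallo, Sat-AM→Santos, Sat-PM→Cruz.
Loads: Santos 2, Delgado 2, Cruz 2, Diallo 2, Rossi 2, Yoon 2, Kapoor 1 — all ≤ 2.

2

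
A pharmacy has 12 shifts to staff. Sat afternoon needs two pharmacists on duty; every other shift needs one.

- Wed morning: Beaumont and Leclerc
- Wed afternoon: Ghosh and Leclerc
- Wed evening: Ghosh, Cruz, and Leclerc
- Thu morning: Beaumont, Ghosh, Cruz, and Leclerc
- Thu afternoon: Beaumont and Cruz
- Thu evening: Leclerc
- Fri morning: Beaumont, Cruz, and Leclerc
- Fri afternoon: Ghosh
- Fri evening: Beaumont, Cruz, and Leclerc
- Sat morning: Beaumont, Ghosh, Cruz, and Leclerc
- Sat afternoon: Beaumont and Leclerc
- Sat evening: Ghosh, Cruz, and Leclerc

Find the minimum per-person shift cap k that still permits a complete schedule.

4

With 4 pharmacists and 13 worker-slots to fill, someone must work at least ⌈13/4⌉ = 4 shifts, so k ≥ 4.
k = 4 works: Wed morning→Beaumont, Wed afternoon→Ghosh, Wed evening→Ghosh, Thu morning→Cruz, Thu afternoon→Beaumont, Thu evening→Leclerc, Fri morning→Beaumont, Fri afternoon→Ghosh, Fri evening→Cruz, Sat morning→Cruz, Sat afternoon→Beaumont+Leclerc, Sat evening→Ghosh.
Loads: Beaumont 4, Ghosh 4, Cruz 3, Leclerc 2 — all ≤ 4.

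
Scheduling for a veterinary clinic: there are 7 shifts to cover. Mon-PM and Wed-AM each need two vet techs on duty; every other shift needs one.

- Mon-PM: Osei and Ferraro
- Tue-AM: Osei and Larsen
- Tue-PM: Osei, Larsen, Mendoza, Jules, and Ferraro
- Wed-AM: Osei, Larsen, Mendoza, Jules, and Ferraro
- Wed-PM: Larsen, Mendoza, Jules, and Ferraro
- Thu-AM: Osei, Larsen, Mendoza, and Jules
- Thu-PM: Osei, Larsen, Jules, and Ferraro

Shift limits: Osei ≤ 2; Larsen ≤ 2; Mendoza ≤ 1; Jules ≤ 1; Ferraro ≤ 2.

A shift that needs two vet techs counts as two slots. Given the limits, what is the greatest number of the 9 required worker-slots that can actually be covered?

8

Total capacity across all vet techs is 2+2+1+1+2 = 8, and 9 slots are needed, so at most 8 can be filled.
An assignment achieving 8: Mon-PM→Osei+Ferraro, Tue-AM→Osei, Tue-PM→Mendoza, Wed-AM→Ferraro, Wed-PM→Larsen, Thu-AM→Larsen, Thu-PM→Jules.
Loads: Osei 2/2, Larsen 2/2, Mendoza 1/1, Jules 1/1, Ferraro 2/2.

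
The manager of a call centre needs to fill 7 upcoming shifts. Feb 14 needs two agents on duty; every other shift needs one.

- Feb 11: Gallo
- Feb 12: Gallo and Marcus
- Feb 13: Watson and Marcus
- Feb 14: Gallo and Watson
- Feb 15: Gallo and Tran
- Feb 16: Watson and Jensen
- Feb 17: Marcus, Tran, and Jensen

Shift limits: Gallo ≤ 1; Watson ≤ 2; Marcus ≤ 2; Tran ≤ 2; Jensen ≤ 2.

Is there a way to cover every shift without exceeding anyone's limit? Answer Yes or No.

Total capacity is 9 and 8 slots are needed, so capacity alone doesn't rule it out.
Shifts {Feb 11, Feb 14} need 3 worker-slots in total, but the agents available for any of those shifts (Gallo and Watson) can supply at most 2 among them. So no valid schedule exists.

No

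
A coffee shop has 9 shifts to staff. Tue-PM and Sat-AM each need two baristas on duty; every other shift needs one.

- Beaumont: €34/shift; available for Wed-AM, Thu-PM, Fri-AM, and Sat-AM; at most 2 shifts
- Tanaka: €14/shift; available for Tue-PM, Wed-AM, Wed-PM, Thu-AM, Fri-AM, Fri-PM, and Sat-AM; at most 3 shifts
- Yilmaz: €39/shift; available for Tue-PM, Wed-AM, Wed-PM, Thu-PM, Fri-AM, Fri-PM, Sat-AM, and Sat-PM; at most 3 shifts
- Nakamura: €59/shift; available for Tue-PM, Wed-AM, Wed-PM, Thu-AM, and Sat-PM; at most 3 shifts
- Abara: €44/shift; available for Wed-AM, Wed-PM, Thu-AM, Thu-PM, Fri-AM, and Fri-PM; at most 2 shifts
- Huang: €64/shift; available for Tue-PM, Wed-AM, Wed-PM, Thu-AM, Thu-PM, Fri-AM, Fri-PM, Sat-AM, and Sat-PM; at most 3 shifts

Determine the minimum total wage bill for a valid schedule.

€374

Picking the cheapest available barista for each shift independently would cost €244, but that ignores the shift limits.
An optimal schedule: Tue-PM→Yilmaz+Nakamura, Wed-AM→Abara, Wed-PM→Tanaka, Thu-AM→Tanaka, Thu-PM→Beaumont, Fri-AM→Abara, Fri-PM→Tanaka, Sat-AM→Beaumont+Yilmaz, Sat-PM→Yilmaz.
Total: 39 + 59 + 44 + 14 + 14 + 34 + 44 + 14 + 34 + 39 + 39 = €374.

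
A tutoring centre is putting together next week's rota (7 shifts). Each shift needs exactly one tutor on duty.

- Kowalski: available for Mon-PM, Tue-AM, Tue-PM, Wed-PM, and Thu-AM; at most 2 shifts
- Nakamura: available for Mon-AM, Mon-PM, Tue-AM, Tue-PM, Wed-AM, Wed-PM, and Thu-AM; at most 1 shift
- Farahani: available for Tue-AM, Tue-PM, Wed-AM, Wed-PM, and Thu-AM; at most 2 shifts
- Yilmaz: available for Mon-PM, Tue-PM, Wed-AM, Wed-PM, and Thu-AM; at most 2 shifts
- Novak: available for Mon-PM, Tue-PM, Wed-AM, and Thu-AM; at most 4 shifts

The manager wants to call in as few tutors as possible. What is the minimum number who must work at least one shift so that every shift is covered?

3

7 slots to fill and no one can take more than 4, so at least ⌈7/4⌉ = 2 tutors are needed.
Any 2 tutors together have capacity at most 4+2 = 6 < 7 slots, so 2 can never suffice.
Kowalski, Nakamura, and Novak alone can cover everything: Mon-AM→Nakamura, Mon-PM→Novak, Tue-AM→Kowalski, Tue-PM→Novak, Wed-AM→Novak, Wed-PM→Kowalski, Thu-AM→Novak.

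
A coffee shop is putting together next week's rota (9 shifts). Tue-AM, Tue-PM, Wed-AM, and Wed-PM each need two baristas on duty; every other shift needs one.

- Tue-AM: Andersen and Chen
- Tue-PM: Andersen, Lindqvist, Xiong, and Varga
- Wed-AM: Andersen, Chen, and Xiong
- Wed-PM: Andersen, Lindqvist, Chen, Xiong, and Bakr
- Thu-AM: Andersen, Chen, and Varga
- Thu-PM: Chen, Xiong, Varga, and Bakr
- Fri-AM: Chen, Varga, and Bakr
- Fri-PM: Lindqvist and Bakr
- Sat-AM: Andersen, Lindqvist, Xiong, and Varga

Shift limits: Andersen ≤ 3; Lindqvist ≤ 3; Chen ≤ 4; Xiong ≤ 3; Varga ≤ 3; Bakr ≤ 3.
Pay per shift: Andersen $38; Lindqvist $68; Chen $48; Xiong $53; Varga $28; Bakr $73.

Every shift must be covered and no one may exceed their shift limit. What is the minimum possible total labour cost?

$564

Tue-AM can only be covered by Andersen and Chen, so that assignment is forced.
Picking the cheapest available barista for each shift independently would cost $504, but that ignores the shift limits.
An optimal schedule: Tue-AM→Andersen+Chen, Tue-PM→Andersen+Xiong, Wed-AM→Andersen+Chen, Wed-PM→Chen+Xiong, Thu-AM→Varga, Thu-PM→Chen, Fri-AM→Varga, Fri-PM→Lindqvist, Sat-AM→Varga.
Total: 38 + 48 + 38 + 53 + 38 + 48 + 48 + 53 + 28 + 48 + 28 + 68 + 28 = $564.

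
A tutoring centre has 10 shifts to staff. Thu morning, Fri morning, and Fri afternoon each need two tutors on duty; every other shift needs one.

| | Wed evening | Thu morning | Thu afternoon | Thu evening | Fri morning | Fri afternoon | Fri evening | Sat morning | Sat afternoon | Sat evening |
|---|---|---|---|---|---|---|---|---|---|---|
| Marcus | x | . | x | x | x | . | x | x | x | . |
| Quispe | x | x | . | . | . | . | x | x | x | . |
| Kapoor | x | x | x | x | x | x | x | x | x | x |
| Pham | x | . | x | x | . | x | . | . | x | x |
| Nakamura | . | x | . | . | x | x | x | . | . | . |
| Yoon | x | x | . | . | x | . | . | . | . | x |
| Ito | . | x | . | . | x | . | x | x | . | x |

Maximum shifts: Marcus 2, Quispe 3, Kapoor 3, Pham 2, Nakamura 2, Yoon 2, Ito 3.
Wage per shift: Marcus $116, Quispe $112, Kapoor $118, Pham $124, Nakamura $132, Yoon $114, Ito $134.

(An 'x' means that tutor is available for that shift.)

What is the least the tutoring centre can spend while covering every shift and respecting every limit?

Picking the cheapest available tutor for each shift independently would cost $1492, but that ignores the shift limits.
An optimal schedule: Wed evening→Pham, Thu morning→Yoon+Kapoor, Thu afternoon→Marcus, Thu evening→Marcus, Fri morning→Kapoor+Nakamura, Fri afternoon→Kapoor+Pham, Fri evening→Quispe, Sat morning→Quispe, Sat afternoon→Quispe, Sat evening→Yoon.
Total: 124 + 114 + 118 + 116 + 116 + 118 + 132 + 118 + 124 + 112 + 112 + 112 + 114 = $1530.

$1530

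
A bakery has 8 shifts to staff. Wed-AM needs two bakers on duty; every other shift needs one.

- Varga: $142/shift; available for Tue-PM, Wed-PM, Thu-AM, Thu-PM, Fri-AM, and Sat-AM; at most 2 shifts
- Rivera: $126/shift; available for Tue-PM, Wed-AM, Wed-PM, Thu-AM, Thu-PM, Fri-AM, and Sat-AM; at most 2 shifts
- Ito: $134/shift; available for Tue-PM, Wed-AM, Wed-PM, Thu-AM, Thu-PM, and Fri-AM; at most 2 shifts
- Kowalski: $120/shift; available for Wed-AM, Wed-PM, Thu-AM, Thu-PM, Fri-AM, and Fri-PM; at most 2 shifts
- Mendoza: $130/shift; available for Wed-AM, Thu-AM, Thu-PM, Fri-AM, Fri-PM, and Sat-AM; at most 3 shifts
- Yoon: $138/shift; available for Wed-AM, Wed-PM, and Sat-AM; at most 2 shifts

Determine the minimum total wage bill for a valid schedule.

$1150

Picking the cheapest available baker for each shift independently would cost $1098, but that ignores the shift limits.
An optimal schedule: Tue-PM→Rivera, Wed-AM→Mendoza+Ito, Wed-PM→Kowalski, Thu-AM→Mendoza, Thu-PM→Mendoza, Fri-AM→Ito, Fri-PM→Kowalski, Sat-AM→Rivera.
Total: 126 + 130 + 134 + 120 + 130 + 130 + 134 + 120 + 126 = $1150.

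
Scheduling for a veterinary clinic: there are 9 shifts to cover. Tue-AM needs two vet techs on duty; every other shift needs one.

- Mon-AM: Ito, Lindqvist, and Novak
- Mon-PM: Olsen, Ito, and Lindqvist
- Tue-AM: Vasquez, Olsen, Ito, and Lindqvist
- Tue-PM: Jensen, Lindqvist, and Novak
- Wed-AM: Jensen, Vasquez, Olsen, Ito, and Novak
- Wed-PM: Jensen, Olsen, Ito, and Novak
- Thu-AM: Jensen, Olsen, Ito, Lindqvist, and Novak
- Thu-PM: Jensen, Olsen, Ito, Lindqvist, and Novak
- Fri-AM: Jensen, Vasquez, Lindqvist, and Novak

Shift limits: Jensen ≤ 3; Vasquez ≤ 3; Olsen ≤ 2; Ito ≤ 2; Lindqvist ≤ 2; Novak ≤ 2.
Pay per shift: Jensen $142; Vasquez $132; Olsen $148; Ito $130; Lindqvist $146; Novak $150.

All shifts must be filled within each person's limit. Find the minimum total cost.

Picking the cheapest available vet tech for each shift independently would cost $1316, but that ignores the shift limits.
An optimal schedule: Mon-AM→Ito, Mon-PM→Ito, Tue-AM→Vasquez+Lindqvist, Tue-PM→Jensen, Wed-AM→Vasquez, Wed-PM→Jensen, Thu-AM→Jensen, Thu-PM→Lindqvist, Fri-AM→Vasquez.
Total: 130 + 130 + 132 + 146 + 142 + 132 + 142 + 142 + 146 + 132 = $1374.

$1374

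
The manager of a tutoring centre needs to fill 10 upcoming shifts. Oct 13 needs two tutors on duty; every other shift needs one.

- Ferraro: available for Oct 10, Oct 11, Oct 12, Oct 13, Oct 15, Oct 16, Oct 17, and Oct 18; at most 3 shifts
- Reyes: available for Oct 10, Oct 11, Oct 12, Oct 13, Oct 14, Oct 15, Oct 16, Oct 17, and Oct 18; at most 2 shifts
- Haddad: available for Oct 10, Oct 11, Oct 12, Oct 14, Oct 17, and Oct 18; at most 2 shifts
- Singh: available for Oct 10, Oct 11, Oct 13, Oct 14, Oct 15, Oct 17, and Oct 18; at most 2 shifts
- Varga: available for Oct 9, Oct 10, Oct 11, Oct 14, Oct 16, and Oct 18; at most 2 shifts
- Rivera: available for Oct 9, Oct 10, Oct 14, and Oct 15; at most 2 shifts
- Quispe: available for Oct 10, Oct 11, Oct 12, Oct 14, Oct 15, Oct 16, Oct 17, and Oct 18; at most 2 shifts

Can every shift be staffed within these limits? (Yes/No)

Yes

One valid schedule: Oct 9→Varga, Oct 10→Varga, Oct 11→Haddad, Oct 12→Ferraro, Oct 13→Ferraro+Reyes, Oct 14→Singh, Oct 15→Reyes, Oct 16→Ferraro, Oct 17→Haddad, Oct 18→Singh.
Loads: Ferraro 3/3, Reyes 2/2, Haddad 2/2, Singh 2/2, Varga 2/2, Rivera 0/2, Quispe 0/2 — all within limits.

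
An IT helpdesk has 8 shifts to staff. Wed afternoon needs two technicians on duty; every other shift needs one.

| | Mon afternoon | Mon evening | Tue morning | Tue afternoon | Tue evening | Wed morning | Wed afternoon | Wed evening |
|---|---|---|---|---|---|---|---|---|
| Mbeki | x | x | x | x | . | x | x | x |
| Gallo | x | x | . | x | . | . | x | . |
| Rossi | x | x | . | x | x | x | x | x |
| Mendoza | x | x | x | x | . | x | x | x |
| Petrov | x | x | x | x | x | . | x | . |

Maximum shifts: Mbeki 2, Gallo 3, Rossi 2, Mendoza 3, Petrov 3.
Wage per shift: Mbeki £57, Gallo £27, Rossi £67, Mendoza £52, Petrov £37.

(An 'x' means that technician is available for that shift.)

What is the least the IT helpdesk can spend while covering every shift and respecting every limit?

Picking the cheapest available technician for each shift independently would cost £323, but that ignores the shift limits.
An optimal schedule: Mon afternoon→Gallo, Mon evening→Gallo, Tue morning→Petrov, Tue afternoon→Gallo, Tue evening→Petrov, Wed morning→Mendoza, Wed afternoon→Petrov+Mendoza, Wed evening→Mendoza.
Total: 27 + 27 + 37 + 27 + 37 + 52 + 37 + 52 + 52 = £348.

£348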